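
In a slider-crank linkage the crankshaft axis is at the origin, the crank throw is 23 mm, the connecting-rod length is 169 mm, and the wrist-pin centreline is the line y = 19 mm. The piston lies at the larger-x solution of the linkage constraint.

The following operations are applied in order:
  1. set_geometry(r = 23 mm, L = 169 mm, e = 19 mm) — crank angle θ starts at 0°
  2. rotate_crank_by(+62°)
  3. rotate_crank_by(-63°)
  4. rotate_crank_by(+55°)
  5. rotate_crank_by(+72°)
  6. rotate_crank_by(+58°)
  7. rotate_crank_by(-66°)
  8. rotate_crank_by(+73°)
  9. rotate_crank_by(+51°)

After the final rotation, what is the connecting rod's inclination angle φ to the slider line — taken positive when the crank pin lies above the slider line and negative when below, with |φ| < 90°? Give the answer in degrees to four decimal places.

set_geometry: r = 23 mm, L = 169 mm, e = 19 mm; θ ← 0°
rotate_crank_by(+62°): θ ← 0° +62° = 62°
rotate_crank_by(-63°): θ ← 62° -63° = -1°
rotate_crank_by(+55°): θ ← -1° +55° = 54°
rotate_crank_by(+72°): θ ← 54° +72° = 126°
rotate_crank_by(+58°): θ ← 126° +58° = 184°
rotate_crank_by(-66°): θ ← 184° -66° = 118°
rotate_crank_by(+73°): θ ← 118° +73° = 191°
rotate_crank_by(+51°): θ ← 191° +51° = 242°
crank pin P = (r cos θ, r sin θ) = (-10.797846, -20.307795)
h = r sin θ − e = -20.307795 − 19 = -39.307795
sin φ = h / L = -39.307795 / 169 = -0.23259050
φ = arcsin(-0.23259050) = -13.449633°

-13.4496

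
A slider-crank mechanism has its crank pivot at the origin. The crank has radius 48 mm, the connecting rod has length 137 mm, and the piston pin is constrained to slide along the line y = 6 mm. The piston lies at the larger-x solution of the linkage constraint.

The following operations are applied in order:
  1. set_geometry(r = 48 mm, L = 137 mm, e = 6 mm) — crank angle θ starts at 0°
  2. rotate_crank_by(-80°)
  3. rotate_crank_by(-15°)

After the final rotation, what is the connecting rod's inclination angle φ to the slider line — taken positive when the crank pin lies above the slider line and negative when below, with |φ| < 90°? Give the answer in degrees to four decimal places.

set_geometry: r = 48 mm, L = 137 mm, e = 6 mm; θ ← 0°
rotate_crank_by(-80°): θ ← 0° -80° = -80°
rotate_crank_by(-15°): θ ← -80° -15° = -95°
crank pin P = (r cos θ, r sin θ) = (-4.183476, -47.817346)
h = r sin θ − e = -47.817346 − 6 = -53.817346
sin φ = h / L = -53.817346 / 137 = -0.39282734
φ = arcsin(-0.39282734) = -23.130540°

-23.1305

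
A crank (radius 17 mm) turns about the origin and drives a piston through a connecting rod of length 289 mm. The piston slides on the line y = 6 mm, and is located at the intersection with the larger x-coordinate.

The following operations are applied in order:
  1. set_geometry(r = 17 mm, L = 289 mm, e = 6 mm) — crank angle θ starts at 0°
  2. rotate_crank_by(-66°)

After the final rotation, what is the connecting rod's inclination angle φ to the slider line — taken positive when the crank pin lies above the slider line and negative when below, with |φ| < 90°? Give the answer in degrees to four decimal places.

set_geometry: r = 17 mm, L = 289 mm, e = 6 mm; θ ← 0°
rotate_crank_by(-66°): θ ← 0° -66° = -66°
crank pin P = (r cos θ, r sin θ) = (6.914523, -15.530273)
h = r sin θ − e = -15.530273 − 6 = -21.530273
sin φ = h / L = -21.530273 / 289 = -0.07449921
φ = arcsin(-0.07449921) = -4.272449°

-4.2724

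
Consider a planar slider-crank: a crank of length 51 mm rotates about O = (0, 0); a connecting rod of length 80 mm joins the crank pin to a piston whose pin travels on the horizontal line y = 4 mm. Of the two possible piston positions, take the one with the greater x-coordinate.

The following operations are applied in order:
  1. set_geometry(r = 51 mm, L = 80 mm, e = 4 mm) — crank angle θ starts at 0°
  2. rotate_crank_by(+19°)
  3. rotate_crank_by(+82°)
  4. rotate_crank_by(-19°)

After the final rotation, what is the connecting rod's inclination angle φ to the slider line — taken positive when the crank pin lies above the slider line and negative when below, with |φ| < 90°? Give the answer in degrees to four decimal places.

set_geometry: r = 51 mm, L = 80 mm, e = 4 mm; θ ← 0°
rotate_crank_by(+19°): θ ← 0° +19° = 19°
rotate_crank_by(+82°): θ ← 19° +82° = 101°
rotate_crank_by(-19°): θ ← 101° -19° = 82°
crank pin P = (r cos θ, r sin θ) = (7.097828, 50.503672)
h = r sin θ − e = 50.503672 − 4 = 46.503672
sin φ = h / L = 46.503672 / 80 = 0.58129589
φ = arcsin(0.58129589) = 35.541741°

35.5417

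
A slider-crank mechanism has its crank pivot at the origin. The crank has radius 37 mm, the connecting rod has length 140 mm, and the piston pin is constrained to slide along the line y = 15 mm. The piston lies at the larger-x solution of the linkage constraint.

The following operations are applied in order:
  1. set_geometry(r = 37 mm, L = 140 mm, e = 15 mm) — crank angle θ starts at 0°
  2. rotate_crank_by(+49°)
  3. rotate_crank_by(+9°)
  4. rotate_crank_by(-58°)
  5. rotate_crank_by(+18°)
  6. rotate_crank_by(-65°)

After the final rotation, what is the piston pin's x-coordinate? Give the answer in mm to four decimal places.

set_geometry: r = 37 mm, L = 140 mm, e = 15 mm; θ ← 0°
rotate_crank_by(+49°): θ ← 0° +49° = 49°
rotate_crank_by(+9°): θ ← 49° +9° = 58°
rotate_crank_by(-58°): θ ← 58° -58° = 0°
rotate_crank_by(+18°): θ ← 0° +18° = 18°
rotate_crank_by(-65°): θ ← 18° -65° = -47°
crank pin P = (r cos θ, r sin θ) = (25.233939, -27.060087)
h = r sin θ − e = -27.060087 − 15 = -42.060087
x = r cos θ + √(L² − h²) = 25.233939 + √(19600.0 − 1769.0509) = 25.233939 + 133.532577 = 158.766516

158.7665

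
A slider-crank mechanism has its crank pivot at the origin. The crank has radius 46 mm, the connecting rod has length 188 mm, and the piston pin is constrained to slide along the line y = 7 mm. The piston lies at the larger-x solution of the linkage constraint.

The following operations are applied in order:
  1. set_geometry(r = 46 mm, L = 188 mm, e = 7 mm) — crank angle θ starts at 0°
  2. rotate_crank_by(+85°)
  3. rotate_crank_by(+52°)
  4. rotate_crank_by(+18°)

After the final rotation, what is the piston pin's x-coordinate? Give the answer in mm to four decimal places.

145.8978

set_geometry: r = 46 mm, L = 188 mm, e = 7 mm; θ ← 0°
rotate_crank_by(+85°): θ ← 0° +85° = 85°
rotate_crank_by(+52°): θ ← 85° +52° = 137°
rotate_crank_by(+18°): θ ← 137° +18° = 155°
crank pin P = (r cos θ, r sin θ) = (-41.690158, 19.440440)
h = r sin θ − e = 19.440440 − 7 = 12.440440
x = r cos θ + √(L² − h²) = -41.690158 + √(35344.0 − 154.7645) = -41.690158 + 187.587941 = 145.897782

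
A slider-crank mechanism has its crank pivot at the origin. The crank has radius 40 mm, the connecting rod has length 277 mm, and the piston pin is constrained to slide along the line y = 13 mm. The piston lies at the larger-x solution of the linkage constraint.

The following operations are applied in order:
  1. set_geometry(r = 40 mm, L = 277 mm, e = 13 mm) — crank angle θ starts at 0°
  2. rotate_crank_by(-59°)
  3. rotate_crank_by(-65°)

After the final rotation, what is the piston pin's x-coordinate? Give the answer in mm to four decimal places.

250.7588

set_geometry: r = 40 mm, L = 277 mm, e = 13 mm; θ ← 0°
rotate_crank_by(-59°): θ ← 0° -59° = -59°
rotate_crank_by(-65°): θ ← -59° -65° = -124°
crank pin P = (r cos θ, r sin θ) = (-22.367716, -33.161503)
h = r sin θ − e = -33.161503 − 13 = -46.161503
x = r cos θ + √(L² − h²) = -22.367716 + √(76729.0 − 2130.8844) = -22.367716 + 273.126556 = 250.758840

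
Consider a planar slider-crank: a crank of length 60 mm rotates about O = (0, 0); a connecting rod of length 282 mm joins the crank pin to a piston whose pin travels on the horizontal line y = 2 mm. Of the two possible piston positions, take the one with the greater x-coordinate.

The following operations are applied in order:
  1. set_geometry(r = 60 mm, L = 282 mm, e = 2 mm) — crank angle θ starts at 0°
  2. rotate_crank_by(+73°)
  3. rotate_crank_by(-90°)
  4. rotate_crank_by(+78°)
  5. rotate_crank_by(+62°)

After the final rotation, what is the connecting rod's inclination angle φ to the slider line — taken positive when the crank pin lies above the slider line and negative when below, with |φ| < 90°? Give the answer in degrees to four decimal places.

9.8662

set_geometry: r = 60 mm, L = 282 mm, e = 2 mm; θ ← 0°
rotate_crank_by(+73°): θ ← 0° +73° = 73°
rotate_crank_by(-90°): θ ← 73° -90° = -17°
rotate_crank_by(+78°): θ ← -17° +78° = 61°
rotate_crank_by(+62°): θ ← 61° +62° = 123°
crank pin P = (r cos θ, r sin θ) = (-32.678342, 50.320234)
h = r sin θ − e = 50.320234 − 2 = 48.320234
sin φ = h / L = 48.320234 / 282 = 0.17134835
φ = arcsin(0.17134835) = 9.866224°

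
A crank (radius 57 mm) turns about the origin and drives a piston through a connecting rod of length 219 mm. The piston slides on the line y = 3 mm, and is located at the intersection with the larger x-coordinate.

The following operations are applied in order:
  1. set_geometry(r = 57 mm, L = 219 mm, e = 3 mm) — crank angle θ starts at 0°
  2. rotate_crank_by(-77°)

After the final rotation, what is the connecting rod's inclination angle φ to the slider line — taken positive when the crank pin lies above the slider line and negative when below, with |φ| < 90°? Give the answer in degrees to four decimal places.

set_geometry: r = 57 mm, L = 219 mm, e = 3 mm; θ ← 0°
rotate_crank_by(-77°): θ ← 0° -77° = -77°
crank pin P = (r cos θ, r sin θ) = (12.822210, -55.539094)
h = r sin θ − e = -55.539094 − 3 = -58.539094
sin φ = h / L = -58.539094 / 219 = -0.26730180
φ = arcsin(-0.26730180) = -15.503771°

-15.5038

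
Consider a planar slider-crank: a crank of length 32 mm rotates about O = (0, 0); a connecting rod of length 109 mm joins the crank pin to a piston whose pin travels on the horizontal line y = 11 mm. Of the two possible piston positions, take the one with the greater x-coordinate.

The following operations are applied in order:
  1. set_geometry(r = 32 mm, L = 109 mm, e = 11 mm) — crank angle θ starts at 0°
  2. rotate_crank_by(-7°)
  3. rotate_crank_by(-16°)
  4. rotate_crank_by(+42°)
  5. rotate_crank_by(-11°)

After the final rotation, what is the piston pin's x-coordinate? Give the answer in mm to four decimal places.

140.4918

set_geometry: r = 32 mm, L = 109 mm, e = 11 mm; θ ← 0°
rotate_crank_by(-7°): θ ← 0° -7° = -7°
rotate_crank_by(-16°): θ ← -7° -16° = -23°
rotate_crank_by(+42°): θ ← -23° +42° = 19°
rotate_crank_by(-11°): θ ← 19° -11° = 8°
crank pin P = (r cos θ, r sin θ) = (31.688578, 4.453539)
h = r sin θ − e = 4.453539 − 11 = -6.546461
x = r cos θ + √(L² − h²) = 31.688578 + √(11881.0 − 42.8561) = 31.688578 + 108.803235 = 140.491813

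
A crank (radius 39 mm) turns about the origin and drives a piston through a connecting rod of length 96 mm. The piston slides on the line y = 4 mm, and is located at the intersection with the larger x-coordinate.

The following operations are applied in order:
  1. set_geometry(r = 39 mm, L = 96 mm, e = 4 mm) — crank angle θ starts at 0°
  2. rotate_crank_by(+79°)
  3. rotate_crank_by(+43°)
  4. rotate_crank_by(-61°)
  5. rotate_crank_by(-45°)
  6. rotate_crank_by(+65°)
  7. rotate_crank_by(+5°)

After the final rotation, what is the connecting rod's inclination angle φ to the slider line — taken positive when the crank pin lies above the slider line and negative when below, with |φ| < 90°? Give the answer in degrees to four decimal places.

set_geometry: r = 39 mm, L = 96 mm, e = 4 mm; θ ← 0°
rotate_crank_by(+79°): θ ← 0° +79° = 79°
rotate_crank_by(+43°): θ ← 79° +43° = 122°
rotate_crank_by(-61°): θ ← 122° -61° = 61°
rotate_crank_by(-45°): θ ← 61° -45° = 16°
rotate_crank_by(+65°): θ ← 16° +65° = 81°
rotate_crank_by(+5°): θ ← 81° +5° = 86°
crank pin P = (r cos θ, r sin θ) = (2.720502, 38.904998)
h = r sin θ − e = 38.904998 − 4 = 34.904998
sin φ = h / L = 34.904998 / 96 = 0.36359373
φ = arcsin(0.36359373) = 21.321064°

21.3211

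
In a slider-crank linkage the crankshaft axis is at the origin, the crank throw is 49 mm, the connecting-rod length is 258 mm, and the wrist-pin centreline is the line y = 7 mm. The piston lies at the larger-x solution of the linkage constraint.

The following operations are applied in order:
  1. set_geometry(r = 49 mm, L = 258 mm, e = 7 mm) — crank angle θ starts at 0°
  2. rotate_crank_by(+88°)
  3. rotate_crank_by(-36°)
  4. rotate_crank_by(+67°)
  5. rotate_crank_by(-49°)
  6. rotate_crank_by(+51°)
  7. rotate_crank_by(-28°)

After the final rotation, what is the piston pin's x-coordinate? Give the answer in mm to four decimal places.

set_geometry: r = 49 mm, L = 258 mm, e = 7 mm; θ ← 0°
rotate_crank_by(+88°): θ ← 0° +88° = 88°
rotate_crank_by(-36°): θ ← 88° -36° = 52°
rotate_crank_by(+67°): θ ← 52° +67° = 119°
rotate_crank_by(-49°): θ ← 119° -49° = 70°
rotate_crank_by(+51°): θ ← 70° +51° = 121°
rotate_crank_by(-28°): θ ← 121° -28° = 93°
crank pin P = (r cos θ, r sin θ) = (-2.564462, 48.932847)
h = r sin θ − e = 48.932847 − 7 = 41.932847
x = r cos θ + √(L² − h²) = -2.564462 + √(66564.0 − 1758.3637) = -2.564462 + 254.569512 = 252.005050

252.0050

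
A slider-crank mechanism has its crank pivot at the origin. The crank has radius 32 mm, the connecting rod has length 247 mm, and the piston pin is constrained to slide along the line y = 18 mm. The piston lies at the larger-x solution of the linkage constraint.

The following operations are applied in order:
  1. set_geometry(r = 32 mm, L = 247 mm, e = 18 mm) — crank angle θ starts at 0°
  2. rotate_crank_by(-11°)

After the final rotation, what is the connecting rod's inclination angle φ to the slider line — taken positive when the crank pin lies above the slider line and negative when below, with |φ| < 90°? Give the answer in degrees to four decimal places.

-5.6007

set_geometry: r = 32 mm, L = 247 mm, e = 18 mm; θ ← 0°
rotate_crank_by(-11°): θ ← 0° -11° = -11°
crank pin P = (r cos θ, r sin θ) = (31.412070, -6.105888)
h = r sin θ − e = -6.105888 − 18 = -24.105888
sin φ = h / L = -24.105888 / 247 = -0.09759469
φ = arcsin(-0.09759469) = -5.600679°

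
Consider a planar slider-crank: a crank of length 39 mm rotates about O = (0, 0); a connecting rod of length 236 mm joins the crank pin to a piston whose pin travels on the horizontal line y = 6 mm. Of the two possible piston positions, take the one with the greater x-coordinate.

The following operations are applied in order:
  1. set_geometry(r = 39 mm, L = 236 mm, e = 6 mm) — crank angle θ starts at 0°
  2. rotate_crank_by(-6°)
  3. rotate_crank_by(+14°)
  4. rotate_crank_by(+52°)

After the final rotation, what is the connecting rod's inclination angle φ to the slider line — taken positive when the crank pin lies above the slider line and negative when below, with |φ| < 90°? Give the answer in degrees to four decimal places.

6.7588

set_geometry: r = 39 mm, L = 236 mm, e = 6 mm; θ ← 0°
rotate_crank_by(-6°): θ ← 0° -6° = -6°
rotate_crank_by(+14°): θ ← -6° +14° = 8°
rotate_crank_by(+52°): θ ← 8° +52° = 60°
crank pin P = (r cos θ, r sin θ) = (19.500000, 33.774991)
h = r sin θ − e = 33.774991 − 6 = 27.774991
sin φ = h / L = 27.774991 / 236 = 0.11769064
φ = arcsin(0.11769064) = 6.758841°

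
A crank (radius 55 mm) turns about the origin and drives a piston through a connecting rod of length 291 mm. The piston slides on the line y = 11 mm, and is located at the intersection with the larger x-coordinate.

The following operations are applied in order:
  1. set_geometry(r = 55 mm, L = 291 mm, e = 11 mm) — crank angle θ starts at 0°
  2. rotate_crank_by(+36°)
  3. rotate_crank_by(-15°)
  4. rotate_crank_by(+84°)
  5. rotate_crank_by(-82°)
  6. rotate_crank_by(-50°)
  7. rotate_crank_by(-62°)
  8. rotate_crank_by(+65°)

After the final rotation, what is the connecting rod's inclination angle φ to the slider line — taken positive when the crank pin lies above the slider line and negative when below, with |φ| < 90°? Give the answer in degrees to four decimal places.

set_geometry: r = 55 mm, L = 291 mm, e = 11 mm; θ ← 0°
rotate_crank_by(+36°): θ ← 0° +36° = 36°
rotate_crank_by(-15°): θ ← 36° -15° = 21°
rotate_crank_by(+84°): θ ← 21° +84° = 105°
rotate_crank_by(-82°): θ ← 105° -82° = 23°
rotate_crank_by(-50°): θ ← 23° -50° = -27°
rotate_crank_by(-62°): θ ← -27° -62° = -89°
rotate_crank_by(+65°): θ ← -89° +65° = -24°
crank pin P = (r cos θ, r sin θ) = (50.245000, -22.370515)
h = r sin θ − e = -22.370515 − 11 = -33.370515
sin φ = h / L = -33.370515 / 291 = -0.11467531
φ = arcsin(-0.11467531) = -6.584898°

-6.5849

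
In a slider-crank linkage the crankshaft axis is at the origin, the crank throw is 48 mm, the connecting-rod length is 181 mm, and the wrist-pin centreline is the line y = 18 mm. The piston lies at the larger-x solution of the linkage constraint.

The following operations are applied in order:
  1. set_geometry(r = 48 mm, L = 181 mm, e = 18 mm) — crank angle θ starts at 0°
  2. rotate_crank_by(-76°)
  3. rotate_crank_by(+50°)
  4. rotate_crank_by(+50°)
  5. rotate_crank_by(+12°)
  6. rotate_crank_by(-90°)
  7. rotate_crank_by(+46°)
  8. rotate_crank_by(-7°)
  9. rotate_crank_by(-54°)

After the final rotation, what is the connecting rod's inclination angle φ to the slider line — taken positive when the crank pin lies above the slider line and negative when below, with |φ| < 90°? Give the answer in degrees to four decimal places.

set_geometry: r = 48 mm, L = 181 mm, e = 18 mm; θ ← 0°
rotate_crank_by(-76°): θ ← 0° -76° = -76°
rotate_crank_by(+50°): θ ← -76° +50° = -26°
rotate_crank_by(+50°): θ ← -26° +50° = 24°
rotate_crank_by(+12°): θ ← 24° +12° = 36°
rotate_crank_by(-90°): θ ← 36° -90° = -54°
rotate_crank_by(+46°): θ ← -54° +46° = -8°
rotate_crank_by(-7°): θ ← -8° -7° = -15°
rotate_crank_by(-54°): θ ← -15° -54° = -69°
crank pin P = (r cos θ, r sin θ) = (17.201662, -44.811860)
h = r sin θ − e = -44.811860 − 18 = -62.811860
sin φ = h / L = -62.811860 / 181 = -0.34702685
φ = arcsin(-0.34702685) = -20.305572°

-20.3056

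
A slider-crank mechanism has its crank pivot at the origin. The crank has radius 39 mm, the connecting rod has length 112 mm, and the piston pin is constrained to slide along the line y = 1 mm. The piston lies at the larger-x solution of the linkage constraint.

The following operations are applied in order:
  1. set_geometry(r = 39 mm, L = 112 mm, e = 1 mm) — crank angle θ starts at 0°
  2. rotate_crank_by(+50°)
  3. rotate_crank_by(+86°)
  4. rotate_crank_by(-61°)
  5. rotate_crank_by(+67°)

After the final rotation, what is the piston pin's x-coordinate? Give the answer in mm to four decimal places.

78.8783

set_geometry: r = 39 mm, L = 112 mm, e = 1 mm; θ ← 0°
rotate_crank_by(+50°): θ ← 0° +50° = 50°
rotate_crank_by(+86°): θ ← 50° +86° = 136°
rotate_crank_by(-61°): θ ← 136° -61° = 75°
rotate_crank_by(+67°): θ ← 75° +67° = 142°
crank pin P = (r cos θ, r sin θ) = (-30.732419, 24.010798)
h = r sin θ − e = 24.010798 − 1 = 23.010798
x = r cos θ + √(L² − h²) = -30.732419 + √(12544.0 − 529.4968) = -30.732419 + 109.610689 = 78.878270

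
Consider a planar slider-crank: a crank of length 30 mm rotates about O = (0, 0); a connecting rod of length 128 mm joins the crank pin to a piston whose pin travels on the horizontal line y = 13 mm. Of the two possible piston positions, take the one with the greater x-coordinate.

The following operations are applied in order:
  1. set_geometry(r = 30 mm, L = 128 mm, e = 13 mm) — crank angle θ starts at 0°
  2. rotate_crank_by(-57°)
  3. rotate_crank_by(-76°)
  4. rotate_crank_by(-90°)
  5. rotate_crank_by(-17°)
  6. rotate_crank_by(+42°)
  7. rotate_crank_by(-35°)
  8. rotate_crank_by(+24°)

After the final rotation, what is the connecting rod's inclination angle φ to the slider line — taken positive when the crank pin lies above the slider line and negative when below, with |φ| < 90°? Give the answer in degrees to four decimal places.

set_geometry: r = 30 mm, L = 128 mm, e = 13 mm; θ ← 0°
rotate_crank_by(-57°): θ ← 0° -57° = -57°
rotate_crank_by(-76°): θ ← -57° -76° = -133°
rotate_crank_by(-90°): θ ← -133° -90° = -223°
rotate_crank_by(-17°): θ ← -223° -17° = -240°
rotate_crank_by(+42°): θ ← -240° +42° = -198°
rotate_crank_by(-35°): θ ← -198° -35° = -233°
rotate_crank_by(+24°): θ ← -233° +24° = -209°
crank pin P = (r cos θ, r sin θ) = (-26.238591, 14.544289)
h = r sin θ − e = 14.544289 − 13 = 1.544289
sin φ = h / L = 1.544289 / 128 = 0.01206475
φ = arcsin(0.01206475) = 0.691276°

0.6913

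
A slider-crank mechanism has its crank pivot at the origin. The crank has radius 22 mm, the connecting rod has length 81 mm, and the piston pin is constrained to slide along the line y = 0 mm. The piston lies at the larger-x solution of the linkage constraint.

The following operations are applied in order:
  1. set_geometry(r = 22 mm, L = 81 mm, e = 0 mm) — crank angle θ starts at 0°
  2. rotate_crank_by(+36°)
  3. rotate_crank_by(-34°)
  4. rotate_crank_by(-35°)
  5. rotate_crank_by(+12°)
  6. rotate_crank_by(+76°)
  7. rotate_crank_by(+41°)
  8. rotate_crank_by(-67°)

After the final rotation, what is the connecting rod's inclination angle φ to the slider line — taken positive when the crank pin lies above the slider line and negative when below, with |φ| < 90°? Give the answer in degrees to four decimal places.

7.5665

set_geometry: r = 22 mm, L = 81 mm, e = 0 mm; θ ← 0°
rotate_crank_by(+36°): θ ← 0° +36° = 36°
rotate_crank_by(-34°): θ ← 36° -34° = 2°
rotate_crank_by(-35°): θ ← 2° -35° = -33°
rotate_crank_by(+12°): θ ← -33° +12° = -21°
rotate_crank_by(+76°): θ ← -21° +76° = 55°
rotate_crank_by(+41°): θ ← 55° +41° = 96°
rotate_crank_by(-67°): θ ← 96° -67° = 29°
crank pin P = (r cos θ, r sin θ) = (19.241634, 10.665812)
h = r sin θ − e = 10.665812 − 0 = 10.665812
sin φ = h / L = 10.665812 / 81 = 0.13167669
φ = arcsin(0.13167669) = 7.566492°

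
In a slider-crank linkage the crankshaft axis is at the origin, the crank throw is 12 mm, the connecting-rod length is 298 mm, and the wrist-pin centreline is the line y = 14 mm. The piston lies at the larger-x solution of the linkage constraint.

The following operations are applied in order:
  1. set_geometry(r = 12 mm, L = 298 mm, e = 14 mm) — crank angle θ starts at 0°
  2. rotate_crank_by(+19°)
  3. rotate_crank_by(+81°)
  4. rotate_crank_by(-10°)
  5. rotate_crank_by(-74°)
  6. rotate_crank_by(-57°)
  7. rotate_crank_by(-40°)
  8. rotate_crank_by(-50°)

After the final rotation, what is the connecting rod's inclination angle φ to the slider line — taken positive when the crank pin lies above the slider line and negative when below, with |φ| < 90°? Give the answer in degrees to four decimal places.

-4.4375

set_geometry: r = 12 mm, L = 298 mm, e = 14 mm; θ ← 0°
rotate_crank_by(+19°): θ ← 0° +19° = 19°
rotate_crank_by(+81°): θ ← 19° +81° = 100°
rotate_crank_by(-10°): θ ← 100° -10° = 90°
rotate_crank_by(-74°): θ ← 90° -74° = 16°
rotate_crank_by(-57°): θ ← 16° -57° = -41°
rotate_crank_by(-40°): θ ← -41° -40° = -81°
rotate_crank_by(-50°): θ ← -81° -50° = -131°
crank pin P = (r cos θ, r sin θ) = (-7.872708, -9.056515)
h = r sin θ − e = -9.056515 − 14 = -23.056515
sin φ = h / L = -23.056515 / 298 = -0.07737086
φ = arcsin(-0.07737086) = -4.437458°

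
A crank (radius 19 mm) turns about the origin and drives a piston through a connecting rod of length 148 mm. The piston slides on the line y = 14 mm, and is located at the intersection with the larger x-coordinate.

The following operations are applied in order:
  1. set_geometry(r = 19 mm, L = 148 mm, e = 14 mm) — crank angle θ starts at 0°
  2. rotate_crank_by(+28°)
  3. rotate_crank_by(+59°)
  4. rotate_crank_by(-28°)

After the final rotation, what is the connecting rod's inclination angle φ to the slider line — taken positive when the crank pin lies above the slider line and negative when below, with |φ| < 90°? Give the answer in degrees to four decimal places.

0.8851

set_geometry: r = 19 mm, L = 148 mm, e = 14 mm; θ ← 0°
rotate_crank_by(+28°): θ ← 0° +28° = 28°
rotate_crank_by(+59°): θ ← 28° +59° = 87°
rotate_crank_by(-28°): θ ← 87° -28° = 59°
crank pin P = (r cos θ, r sin θ) = (9.785723, 16.286179)
h = r sin θ − e = 16.286179 − 14 = 2.286179
sin φ = h / L = 2.286179 / 148 = 0.01544715
φ = arcsin(0.01544715) = 0.885092°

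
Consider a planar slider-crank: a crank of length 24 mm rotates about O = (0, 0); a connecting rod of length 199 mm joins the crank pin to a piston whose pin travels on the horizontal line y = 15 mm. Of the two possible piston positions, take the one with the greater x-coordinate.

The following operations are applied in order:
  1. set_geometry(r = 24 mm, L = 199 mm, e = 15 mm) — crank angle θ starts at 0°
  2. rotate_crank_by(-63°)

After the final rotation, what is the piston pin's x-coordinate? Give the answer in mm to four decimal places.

set_geometry: r = 24 mm, L = 199 mm, e = 15 mm; θ ← 0°
rotate_crank_by(-63°): θ ← 0° -63° = -63°
crank pin P = (r cos θ, r sin θ) = (10.895772, -21.384157)
h = r sin θ − e = -21.384157 − 15 = -36.384157
x = r cos θ + √(L² − h²) = 10.895772 + √(39601.0 − 1323.8069) = 10.895772 + 195.645580 = 206.541352

206.5414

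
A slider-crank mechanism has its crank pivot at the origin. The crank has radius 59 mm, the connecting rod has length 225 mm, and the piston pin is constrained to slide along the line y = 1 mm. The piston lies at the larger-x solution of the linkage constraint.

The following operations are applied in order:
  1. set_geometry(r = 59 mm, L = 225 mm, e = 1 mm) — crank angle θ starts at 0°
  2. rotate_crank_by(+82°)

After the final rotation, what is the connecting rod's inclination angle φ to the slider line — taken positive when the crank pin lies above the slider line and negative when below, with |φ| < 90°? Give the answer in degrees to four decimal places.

set_geometry: r = 59 mm, L = 225 mm, e = 1 mm; θ ← 0°
rotate_crank_by(+82°): θ ← 0° +82° = 82°
crank pin P = (r cos θ, r sin θ) = (8.211213, 58.425816)
h = r sin θ − e = 58.425816 − 1 = 57.425816
sin φ = h / L = 57.425816 / 225 = 0.25522585
φ = arcsin(0.25522585) = 14.786968°

14.7870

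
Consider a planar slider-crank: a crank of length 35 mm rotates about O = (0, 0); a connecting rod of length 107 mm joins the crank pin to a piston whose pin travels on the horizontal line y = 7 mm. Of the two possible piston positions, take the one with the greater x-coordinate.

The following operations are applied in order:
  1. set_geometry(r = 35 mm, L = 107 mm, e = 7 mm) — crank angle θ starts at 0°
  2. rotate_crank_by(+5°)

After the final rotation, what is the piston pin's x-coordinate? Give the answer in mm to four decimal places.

set_geometry: r = 35 mm, L = 107 mm, e = 7 mm; θ ← 0°
rotate_crank_by(+5°): θ ← 0° +5° = 5°
crank pin P = (r cos θ, r sin θ) = (34.866814, 3.050451)
h = r sin θ − e = 3.050451 − 7 = -3.949549
x = r cos θ + √(L² − h²) = 34.866814 + √(11449.0 − 15.5989) = 34.866814 + 106.927083 = 141.793897

141.7939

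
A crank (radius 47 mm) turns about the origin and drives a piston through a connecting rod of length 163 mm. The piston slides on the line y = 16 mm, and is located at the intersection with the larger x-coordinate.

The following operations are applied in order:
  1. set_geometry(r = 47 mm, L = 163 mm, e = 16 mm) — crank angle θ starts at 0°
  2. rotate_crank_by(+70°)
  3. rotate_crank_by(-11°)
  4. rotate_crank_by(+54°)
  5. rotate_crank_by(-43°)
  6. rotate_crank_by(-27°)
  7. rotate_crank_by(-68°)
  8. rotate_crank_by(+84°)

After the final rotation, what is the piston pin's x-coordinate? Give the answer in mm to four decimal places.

185.3873

set_geometry: r = 47 mm, L = 163 mm, e = 16 mm; θ ← 0°
rotate_crank_by(+70°): θ ← 0° +70° = 70°
rotate_crank_by(-11°): θ ← 70° -11° = 59°
rotate_crank_by(+54°): θ ← 59° +54° = 113°
rotate_crank_by(-43°): θ ← 113° -43° = 70°
rotate_crank_by(-27°): θ ← 70° -27° = 43°
rotate_crank_by(-68°): θ ← 43° -68° = -25°
rotate_crank_by(+84°): θ ← -25° +84° = 59°
crank pin P = (r cos θ, r sin θ) = (24.206790, 40.286863)
h = r sin θ − e = 40.286863 − 16 = 24.286863
x = r cos θ + √(L² − h²) = 24.206790 + √(26569.0 − 589.8517) = 24.206790 + 161.180484 = 185.387273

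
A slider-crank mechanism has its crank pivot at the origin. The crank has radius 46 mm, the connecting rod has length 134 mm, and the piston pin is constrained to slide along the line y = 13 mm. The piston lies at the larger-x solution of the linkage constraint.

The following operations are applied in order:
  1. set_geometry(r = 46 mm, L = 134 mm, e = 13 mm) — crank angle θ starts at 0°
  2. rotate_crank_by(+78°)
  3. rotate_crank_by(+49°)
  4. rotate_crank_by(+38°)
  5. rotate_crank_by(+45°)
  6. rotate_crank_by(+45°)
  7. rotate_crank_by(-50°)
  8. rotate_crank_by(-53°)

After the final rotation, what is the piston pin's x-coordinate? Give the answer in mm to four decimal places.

set_geometry: r = 46 mm, L = 134 mm, e = 13 mm; θ ← 0°
rotate_crank_by(+78°): θ ← 0° +78° = 78°
rotate_crank_by(+49°): θ ← 78° +49° = 127°
rotate_crank_by(+38°): θ ← 127° +38° = 165°
rotate_crank_by(+45°): θ ← 165° +45° = 210°
rotate_crank_by(+45°): θ ← 210° +45° = 255°
rotate_crank_by(-50°): θ ← 255° -50° = 205°
rotate_crank_by(-53°): θ ← 205° -53° = 152°
crank pin P = (r cos θ, r sin θ) = (-40.615589, 21.595692)
h = r sin θ − e = 21.595692 − 13 = 8.595692
x = r cos θ + √(L² − h²) = -40.615589 + √(17956.0 − 73.8859) = -40.615589 + 133.724022 = 93.108433

93.1084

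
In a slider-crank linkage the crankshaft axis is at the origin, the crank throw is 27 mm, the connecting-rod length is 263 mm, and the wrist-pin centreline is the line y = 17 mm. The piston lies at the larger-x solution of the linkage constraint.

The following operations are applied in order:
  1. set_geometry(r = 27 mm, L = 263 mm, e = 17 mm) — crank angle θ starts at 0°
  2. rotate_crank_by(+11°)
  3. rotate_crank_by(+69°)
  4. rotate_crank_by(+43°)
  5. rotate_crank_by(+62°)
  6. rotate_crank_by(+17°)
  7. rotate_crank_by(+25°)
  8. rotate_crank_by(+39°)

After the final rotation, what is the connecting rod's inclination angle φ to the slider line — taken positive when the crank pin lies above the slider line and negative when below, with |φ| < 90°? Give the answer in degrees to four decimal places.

-9.6164

set_geometry: r = 27 mm, L = 263 mm, e = 17 mm; θ ← 0°
rotate_crank_by(+11°): θ ← 0° +11° = 11°
rotate_crank_by(+69°): θ ← 11° +69° = 80°
rotate_crank_by(+43°): θ ← 80° +43° = 123°
rotate_crank_by(+62°): θ ← 123° +62° = 185°
rotate_crank_by(+17°): θ ← 185° +17° = 202°
rotate_crank_by(+25°): θ ← 202° +25° = 227°
rotate_crank_by(+39°): θ ← 227° +39° = 266°
crank pin P = (r cos θ, r sin θ) = (-1.883425, -26.934229)
h = r sin θ − e = -26.934229 − 17 = -43.934229
sin φ = h / L = -43.934229 / 263 = -0.16705030
φ = arcsin(-0.16705030) = -9.616361°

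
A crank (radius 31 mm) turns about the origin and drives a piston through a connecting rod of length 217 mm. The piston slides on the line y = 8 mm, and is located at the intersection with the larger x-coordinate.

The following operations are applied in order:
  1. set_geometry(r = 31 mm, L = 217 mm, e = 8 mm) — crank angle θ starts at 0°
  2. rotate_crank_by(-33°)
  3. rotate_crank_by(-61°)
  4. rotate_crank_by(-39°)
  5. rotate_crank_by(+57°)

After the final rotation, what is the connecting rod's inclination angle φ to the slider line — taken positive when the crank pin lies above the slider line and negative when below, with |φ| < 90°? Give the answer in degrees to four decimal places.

set_geometry: r = 31 mm, L = 217 mm, e = 8 mm; θ ← 0°
rotate_crank_by(-33°): θ ← 0° -33° = -33°
rotate_crank_by(-61°): θ ← -33° -61° = -94°
rotate_crank_by(-39°): θ ← -94° -39° = -133°
rotate_crank_by(+57°): θ ← -133° +57° = -76°
crank pin P = (r cos θ, r sin θ) = (7.499579, -30.079168)
h = r sin θ − e = -30.079168 − 8 = -38.079168
sin φ = h / L = -38.079168 / 217 = -0.17548003
φ = arcsin(-0.17548003) = -10.106594°

-10.1066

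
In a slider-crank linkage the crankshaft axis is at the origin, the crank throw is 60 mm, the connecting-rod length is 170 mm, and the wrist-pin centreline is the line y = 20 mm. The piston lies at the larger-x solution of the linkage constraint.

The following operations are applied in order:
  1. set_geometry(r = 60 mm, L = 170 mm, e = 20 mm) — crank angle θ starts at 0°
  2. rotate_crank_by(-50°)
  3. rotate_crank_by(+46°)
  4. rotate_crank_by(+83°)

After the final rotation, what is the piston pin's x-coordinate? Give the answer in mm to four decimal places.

set_geometry: r = 60 mm, L = 170 mm, e = 20 mm; θ ← 0°
rotate_crank_by(-50°): θ ← 0° -50° = -50°
rotate_crank_by(+46°): θ ← -50° +46° = -4°
rotate_crank_by(+83°): θ ← -4° +83° = 79°
crank pin P = (r cos θ, r sin θ) = (11.448540, 58.897631)
h = r sin θ − e = 58.897631 − 20 = 38.897631
x = r cos θ + √(L² − h²) = 11.448540 + √(28900.0 − 1513.0257) = 11.448540 + 165.490103 = 176.938643

176.9386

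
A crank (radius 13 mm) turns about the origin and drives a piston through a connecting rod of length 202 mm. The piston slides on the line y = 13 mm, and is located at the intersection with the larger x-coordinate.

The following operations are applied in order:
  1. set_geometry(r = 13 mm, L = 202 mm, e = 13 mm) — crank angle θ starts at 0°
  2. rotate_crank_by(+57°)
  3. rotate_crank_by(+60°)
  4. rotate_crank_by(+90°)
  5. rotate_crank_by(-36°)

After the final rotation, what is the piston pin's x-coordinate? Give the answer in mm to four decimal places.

set_geometry: r = 13 mm, L = 202 mm, e = 13 mm; θ ← 0°
rotate_crank_by(+57°): θ ← 0° +57° = 57°
rotate_crank_by(+60°): θ ← 57° +60° = 117°
rotate_crank_by(+90°): θ ← 117° +90° = 207°
rotate_crank_by(-36°): θ ← 207° -36° = 171°
crank pin P = (r cos θ, r sin θ) = (-12.839948, 2.033648)
h = r sin θ − e = 2.033648 − 13 = -10.966352
x = r cos θ + √(L² − h²) = -12.839948 + √(40804.0 − 120.2609) = -12.839948 + 201.702105 = 188.862156

188.8622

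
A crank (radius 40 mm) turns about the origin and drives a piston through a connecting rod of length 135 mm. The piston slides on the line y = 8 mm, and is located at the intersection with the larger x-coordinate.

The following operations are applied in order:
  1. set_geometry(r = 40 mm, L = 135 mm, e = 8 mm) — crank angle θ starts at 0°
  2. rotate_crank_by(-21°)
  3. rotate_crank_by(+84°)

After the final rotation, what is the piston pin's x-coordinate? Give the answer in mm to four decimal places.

set_geometry: r = 40 mm, L = 135 mm, e = 8 mm; θ ← 0°
rotate_crank_by(-21°): θ ← 0° -21° = -21°
rotate_crank_by(+84°): θ ← -21° +84° = 63°
crank pin P = (r cos θ, r sin θ) = (18.159620, 35.640261)
h = r sin θ − e = 35.640261 − 8 = 27.640261
x = r cos θ + √(L² − h²) = 18.159620 + √(18225.0 − 763.9840) = 18.159620 + 132.140138 = 150.299758

150.2998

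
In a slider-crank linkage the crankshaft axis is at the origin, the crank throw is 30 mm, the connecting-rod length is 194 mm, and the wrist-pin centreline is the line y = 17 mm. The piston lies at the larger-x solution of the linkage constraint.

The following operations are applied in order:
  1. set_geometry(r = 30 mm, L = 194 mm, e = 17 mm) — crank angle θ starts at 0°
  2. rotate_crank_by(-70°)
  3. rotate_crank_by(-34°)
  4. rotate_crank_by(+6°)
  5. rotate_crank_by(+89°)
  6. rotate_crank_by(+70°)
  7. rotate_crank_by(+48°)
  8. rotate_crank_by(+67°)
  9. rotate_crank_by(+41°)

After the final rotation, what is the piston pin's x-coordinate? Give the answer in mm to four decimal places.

166.8476

set_geometry: r = 30 mm, L = 194 mm, e = 17 mm; θ ← 0°
rotate_crank_by(-70°): θ ← 0° -70° = -70°
rotate_crank_by(-34°): θ ← -70° -34° = -104°
rotate_crank_by(+6°): θ ← -104° +6° = -98°
rotate_crank_by(+89°): θ ← -98° +89° = -9°
rotate_crank_by(+70°): θ ← -9° +70° = 61°
rotate_crank_by(+48°): θ ← 61° +48° = 109°
rotate_crank_by(+67°): θ ← 109° +67° = 176°
rotate_crank_by(+41°): θ ← 176° +41° = 217°
crank pin P = (r cos θ, r sin θ) = (-23.959065, -18.054451)
h = r sin θ − e = -18.054451 − 17 = -35.054451
x = r cos θ + √(L² − h²) = -23.959065 + √(37636.0 − 1228.8145) = -23.959065 + 190.806670 = 166.847605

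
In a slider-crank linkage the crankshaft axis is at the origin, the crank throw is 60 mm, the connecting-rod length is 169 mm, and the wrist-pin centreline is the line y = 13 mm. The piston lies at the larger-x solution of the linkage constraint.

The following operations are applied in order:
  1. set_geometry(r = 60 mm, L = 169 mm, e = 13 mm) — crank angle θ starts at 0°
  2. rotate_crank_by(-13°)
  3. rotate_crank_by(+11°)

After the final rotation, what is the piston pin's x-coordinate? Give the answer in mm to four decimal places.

228.2881

set_geometry: r = 60 mm, L = 169 mm, e = 13 mm; θ ← 0°
rotate_crank_by(-13°): θ ← 0° -13° = -13°
rotate_crank_by(+11°): θ ← -13° +11° = -2°
crank pin P = (r cos θ, r sin θ) = (59.963450, -2.093970)
h = r sin θ − e = -2.093970 − 13 = -15.093970
x = r cos θ + √(L² − h²) = 59.963450 + √(28561.0 − 227.8279) = 59.963450 + 168.324603 = 228.288053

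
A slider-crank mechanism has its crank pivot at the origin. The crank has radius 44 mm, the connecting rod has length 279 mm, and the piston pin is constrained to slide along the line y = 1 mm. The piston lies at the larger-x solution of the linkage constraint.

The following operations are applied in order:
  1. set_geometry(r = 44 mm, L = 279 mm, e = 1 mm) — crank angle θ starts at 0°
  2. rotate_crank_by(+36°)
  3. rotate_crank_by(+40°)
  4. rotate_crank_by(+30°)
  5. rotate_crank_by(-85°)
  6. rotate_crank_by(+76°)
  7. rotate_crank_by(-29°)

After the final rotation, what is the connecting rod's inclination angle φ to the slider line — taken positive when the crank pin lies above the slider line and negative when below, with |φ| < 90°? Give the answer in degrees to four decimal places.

set_geometry: r = 44 mm, L = 279 mm, e = 1 mm; θ ← 0°
rotate_crank_by(+36°): θ ← 0° +36° = 36°
rotate_crank_by(+40°): θ ← 36° +40° = 76°
rotate_crank_by(+30°): θ ← 76° +30° = 106°
rotate_crank_by(-85°): θ ← 106° -85° = 21°
rotate_crank_by(+76°): θ ← 21° +76° = 97°
rotate_crank_by(-29°): θ ← 97° -29° = 68°
crank pin P = (r cos θ, r sin θ) = (16.482690, 40.796090)
h = r sin θ − e = 40.796090 − 1 = 39.796090
sin φ = h / L = 39.796090 / 279 = 0.14263831
φ = arcsin(0.14263831) = 8.200543°

8.2005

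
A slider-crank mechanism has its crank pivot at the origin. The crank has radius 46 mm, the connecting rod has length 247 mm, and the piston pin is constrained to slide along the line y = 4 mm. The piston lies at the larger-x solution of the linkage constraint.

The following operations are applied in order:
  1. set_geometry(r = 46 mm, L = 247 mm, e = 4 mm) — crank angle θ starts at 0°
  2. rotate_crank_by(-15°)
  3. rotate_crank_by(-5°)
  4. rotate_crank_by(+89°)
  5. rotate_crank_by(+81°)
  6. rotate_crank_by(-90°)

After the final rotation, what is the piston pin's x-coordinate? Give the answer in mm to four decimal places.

267.3864

set_geometry: r = 46 mm, L = 247 mm, e = 4 mm; θ ← 0°
rotate_crank_by(-15°): θ ← 0° -15° = -15°
rotate_crank_by(-5°): θ ← -15° -5° = -20°
rotate_crank_by(+89°): θ ← -20° +89° = 69°
rotate_crank_by(+81°): θ ← 69° +81° = 150°
rotate_crank_by(-90°): θ ← 150° -90° = 60°
crank pin P = (r cos θ, r sin θ) = (23.000000, 39.837169)
h = r sin θ − e = 39.837169 − 4 = 35.837169
x = r cos θ + √(L² − h²) = 23.000000 + √(61009.0 − 1284.3027) = 23.000000 + 244.386369 = 267.386369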